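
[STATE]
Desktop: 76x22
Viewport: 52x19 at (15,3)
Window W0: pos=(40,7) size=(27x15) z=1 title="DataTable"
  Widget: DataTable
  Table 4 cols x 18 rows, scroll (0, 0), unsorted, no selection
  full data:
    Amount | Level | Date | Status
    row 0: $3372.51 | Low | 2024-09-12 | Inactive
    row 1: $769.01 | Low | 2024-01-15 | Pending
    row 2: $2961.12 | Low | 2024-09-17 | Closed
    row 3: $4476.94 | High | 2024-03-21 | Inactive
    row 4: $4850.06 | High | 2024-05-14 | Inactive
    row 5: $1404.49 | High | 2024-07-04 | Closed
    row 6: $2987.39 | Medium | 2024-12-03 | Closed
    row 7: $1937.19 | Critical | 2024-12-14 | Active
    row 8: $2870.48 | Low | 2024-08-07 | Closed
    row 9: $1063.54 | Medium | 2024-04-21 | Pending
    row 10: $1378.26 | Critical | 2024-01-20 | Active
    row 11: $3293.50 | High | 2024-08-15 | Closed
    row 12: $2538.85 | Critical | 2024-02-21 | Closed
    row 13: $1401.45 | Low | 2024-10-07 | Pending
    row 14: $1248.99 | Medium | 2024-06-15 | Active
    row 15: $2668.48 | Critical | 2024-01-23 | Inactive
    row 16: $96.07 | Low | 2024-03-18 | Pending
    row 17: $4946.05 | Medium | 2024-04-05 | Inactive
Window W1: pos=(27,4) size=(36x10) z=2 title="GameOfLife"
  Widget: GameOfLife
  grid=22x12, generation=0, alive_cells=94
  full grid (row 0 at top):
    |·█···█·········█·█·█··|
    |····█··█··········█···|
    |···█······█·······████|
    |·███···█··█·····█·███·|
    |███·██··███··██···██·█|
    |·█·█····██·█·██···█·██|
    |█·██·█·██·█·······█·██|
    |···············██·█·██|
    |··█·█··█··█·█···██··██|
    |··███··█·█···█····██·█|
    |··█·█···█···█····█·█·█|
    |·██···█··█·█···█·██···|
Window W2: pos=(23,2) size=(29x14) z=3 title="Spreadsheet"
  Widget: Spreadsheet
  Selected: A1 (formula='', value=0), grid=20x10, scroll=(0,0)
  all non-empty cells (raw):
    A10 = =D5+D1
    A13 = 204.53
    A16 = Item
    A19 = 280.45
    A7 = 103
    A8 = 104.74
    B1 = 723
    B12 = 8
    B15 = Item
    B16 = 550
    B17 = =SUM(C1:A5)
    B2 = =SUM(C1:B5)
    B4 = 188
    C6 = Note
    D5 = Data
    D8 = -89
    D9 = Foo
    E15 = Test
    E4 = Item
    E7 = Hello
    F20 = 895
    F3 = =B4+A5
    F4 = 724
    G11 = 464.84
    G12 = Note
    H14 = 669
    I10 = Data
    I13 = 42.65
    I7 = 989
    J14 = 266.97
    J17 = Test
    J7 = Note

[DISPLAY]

        ┃ Spreadsheet               ┃               
        ┠───────────────────────────┨━━━━━━━━━━┓    
        ┃A1:                        ┃          ┃    
        ┃       A       B       C   ┃──────────┨    
        ┃---------------------------┃          ┃━━━┓
        ┃  1      [0]     723       ┃          ┃   ┃
        ┃  2        0#CIRC!         ┃          ┃───┨
        ┃  3        0       0       ┃          ┃   ┃
        ┃  4        0     188       ┃          ┃───┃
        ┃  5        0       0       ┃          ┃-09┃
        ┃  6        0       0Note   ┃━━━━━━━━━━┛-01┃
        ┃  7      103       0       ┃w     │2024-09┃
        ┗━━━━━━━━━━━━━━━━━━━━━━━━━━━┛gh    │2024-03┃
                         ┃$4850.06│High    │2024-05┃
                         ┃$1404.49│High    │2024-07┃
                         ┃$2987.39│Medium  │2024-12┃
                         ┃$1937.19│Critical│2024-12┃
                         ┃$2870.48│Low     │2024-08┃
                         ┗━━━━━━━━━━━━━━━━━━━━━━━━━┛


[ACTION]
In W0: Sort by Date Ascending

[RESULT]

        ┃ Spreadsheet               ┃               
        ┠───────────────────────────┨━━━━━━━━━━┓    
        ┃A1:                        ┃          ┃    
        ┃       A       B       C   ┃──────────┨    
        ┃---------------------------┃          ┃━━━┓
        ┃  1      [0]     723       ┃          ┃   ┃
        ┃  2        0#CIRC!         ┃          ┃───┨
        ┃  3        0       0       ┃          ┃   ┃
        ┃  4        0     188       ┃          ┃───┃
        ┃  5        0       0       ┃          ┃-01┃
        ┃  6        0       0Note   ┃━━━━━━━━━━┛-01┃
        ┃  7      103       0       ┃itical│2024-01┃
        ┗━━━━━━━━━━━━━━━━━━━━━━━━━━━┛itical│2024-02┃
                         ┃$96.07  │Low     │2024-03┃
                         ┃$4476.94│High    │2024-03┃
                         ┃$4946.05│Medium  │2024-04┃
                         ┃$1063.54│Medium  │2024-04┃
                         ┃$4850.06│High    │2024-05┃
                         ┗━━━━━━━━━━━━━━━━━━━━━━━━━┛


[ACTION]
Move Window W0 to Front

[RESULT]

        ┃ Spreadsheet               ┃               
        ┠───────────────────────────┨━━━━━━━━━━┓    
        ┃A1:                        ┃          ┃    
        ┃       A       B       C   ┃──────────┨    
        ┃----------------┏━━━━━━━━━━━━━━━━━━━━━━━━━┓
        ┃  1      [0]    ┃ DataTable               ┃
        ┃  2        0#CIR┠─────────────────────────┨
        ┃  3        0    ┃Amount  │Level   │Date   ┃
        ┃  4        0    ┃────────┼────────┼───────┃
        ┃  5        0    ┃$769.01 │Low     │2024-01┃
        ┃  6        0    ┃$1378.26│Critical│2024-01┃
        ┃  7      103    ┃$2668.48│Critical│2024-01┃
        ┗━━━━━━━━━━━━━━━━┃$2538.85│Critical│2024-02┃
                         ┃$96.07  │Low     │2024-03┃
                         ┃$4476.94│High    │2024-03┃
                         ┃$4946.05│Medium  │2024-04┃
                         ┃$1063.54│Medium  │2024-04┃
                         ┃$4850.06│High    │2024-05┃
                         ┗━━━━━━━━━━━━━━━━━━━━━━━━━┛


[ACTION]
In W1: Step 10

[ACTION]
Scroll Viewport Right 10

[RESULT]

 Spreadsheet               ┃                        
───────────────────────────┨━━━━━━━━━━┓             
A1:                        ┃          ┃             
       A       B       C   ┃──────────┨             
----------------┏━━━━━━━━━━━━━━━━━━━━━━━━━┓         
  1      [0]    ┃ DataTable               ┃         
  2        0#CIR┠─────────────────────────┨         
  3        0    ┃Amount  │Level   │Date   ┃         
  4        0    ┃────────┼────────┼───────┃         
  5        0    ┃$769.01 │Low     │2024-01┃         
  6        0    ┃$1378.26│Critical│2024-01┃         
  7      103    ┃$2668.48│Critical│2024-01┃         
━━━━━━━━━━━━━━━━┃$2538.85│Critical│2024-02┃         
                ┃$96.07  │Low     │2024-03┃         
                ┃$4476.94│High    │2024-03┃         
                ┃$4946.05│Medium  │2024-04┃         
                ┃$1063.54│Medium  │2024-04┃         
                ┃$4850.06│High    │2024-05┃         
                ┗━━━━━━━━━━━━━━━━━━━━━━━━━┛         


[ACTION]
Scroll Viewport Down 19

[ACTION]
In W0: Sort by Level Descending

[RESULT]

 Spreadsheet               ┃                        
───────────────────────────┨━━━━━━━━━━┓             
A1:                        ┃          ┃             
       A       B       C   ┃──────────┨             
----------------┏━━━━━━━━━━━━━━━━━━━━━━━━━┓         
  1      [0]    ┃ DataTable               ┃         
  2        0#CIR┠─────────────────────────┨         
  3        0    ┃Amount  │Level  ▼│Date   ┃         
  4        0    ┃────────┼────────┼───────┃         
  5        0    ┃$4946.05│Medium  │2024-04┃         
  6        0    ┃$1063.54│Medium  │2024-04┃         
  7      103    ┃$1248.99│Medium  │2024-06┃         
━━━━━━━━━━━━━━━━┃$2987.39│Medium  │2024-12┃         
                ┃$769.01 │Low     │2024-01┃         
                ┃$96.07  │Low     │2024-03┃         
                ┃$2870.48│Low     │2024-08┃         
                ┃$3372.51│Low     │2024-09┃         
                ┃$2961.12│Low     │2024-09┃         
                ┗━━━━━━━━━━━━━━━━━━━━━━━━━┛         


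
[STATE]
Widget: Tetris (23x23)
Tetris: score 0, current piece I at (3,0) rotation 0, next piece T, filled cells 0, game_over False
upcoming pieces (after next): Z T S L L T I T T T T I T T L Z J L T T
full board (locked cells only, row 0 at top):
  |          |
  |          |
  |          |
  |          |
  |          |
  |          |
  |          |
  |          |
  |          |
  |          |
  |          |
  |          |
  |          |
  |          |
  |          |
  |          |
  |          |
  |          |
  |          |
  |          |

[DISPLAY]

   ████   │Next:       
          │ ▒          
          │▒▒▒         
          │            
          │            
          │            
          │Score:      
          │0           
          │            
          │            
          │            
          │            
          │            
          │            
          │            
          │            
          │            
          │            
          │            
          │            
          │            
          │            
          │            


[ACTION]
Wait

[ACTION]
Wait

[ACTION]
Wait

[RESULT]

          │Next:       
          │ ▒          
          │▒▒▒         
   ████   │            
          │            
          │            
          │Score:      
          │0           
          │            
          │            
          │            
          │            
          │            
          │            
          │            
          │            
          │            
          │            
          │            
          │            
          │            
          │            
          │            


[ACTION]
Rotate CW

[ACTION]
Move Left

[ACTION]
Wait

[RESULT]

          │Next:       
          │ ▒          
          │▒▒▒         
          │            
  █       │            
  █       │            
  █       │Score:      
  █       │0           
          │            
          │            
          │            
          │            
          │            
          │            
          │            
          │            
          │            
          │            
          │            
          │            
          │            
          │            
          │            


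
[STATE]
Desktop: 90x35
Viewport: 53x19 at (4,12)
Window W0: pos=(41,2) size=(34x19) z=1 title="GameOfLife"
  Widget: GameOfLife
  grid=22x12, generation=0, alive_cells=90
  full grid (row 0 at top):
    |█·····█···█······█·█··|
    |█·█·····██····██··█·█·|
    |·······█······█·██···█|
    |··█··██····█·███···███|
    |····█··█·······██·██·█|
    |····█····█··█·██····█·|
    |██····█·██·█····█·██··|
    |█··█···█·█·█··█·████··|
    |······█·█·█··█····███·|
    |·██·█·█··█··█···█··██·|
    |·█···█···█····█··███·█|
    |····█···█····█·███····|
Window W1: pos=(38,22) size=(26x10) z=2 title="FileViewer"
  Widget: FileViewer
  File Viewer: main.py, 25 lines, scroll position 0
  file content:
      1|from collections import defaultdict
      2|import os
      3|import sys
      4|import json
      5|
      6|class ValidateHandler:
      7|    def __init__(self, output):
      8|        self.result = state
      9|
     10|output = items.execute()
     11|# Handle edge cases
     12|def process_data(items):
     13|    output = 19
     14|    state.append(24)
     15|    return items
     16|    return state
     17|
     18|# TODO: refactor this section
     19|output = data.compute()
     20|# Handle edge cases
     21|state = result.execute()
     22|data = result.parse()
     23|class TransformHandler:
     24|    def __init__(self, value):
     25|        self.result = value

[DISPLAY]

                                     ┃██····█·██·█···
                                     ┃█··█···█·█·█··█
                                     ┃······█·█·█··█·
                                     ┃·██·█·█··█··█··
                                     ┃·█···█···█····█
                                     ┃····█···█····█·
                                     ┃               
                                     ┃               
                                     ┗━━━━━━━━━━━━━━━
                                                     
                                  ┏━━━━━━━━━━━━━━━━━━
                                  ┃ FileViewer       
                                  ┠──────────────────
                                  ┃from collections i
                                  ┃import os         
                                  ┃import sys        
                                  ┃import json       
                                  ┃                  
                                  ┃class ValidateHand


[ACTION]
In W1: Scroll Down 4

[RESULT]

                                     ┃██····█·██·█···
                                     ┃█··█···█·█·█··█
                                     ┃······█·█·█··█·
                                     ┃·██·█·█··█··█··
                                     ┃·█···█···█····█
                                     ┃····█···█····█·
                                     ┃               
                                     ┃               
                                     ┗━━━━━━━━━━━━━━━
                                                     
                                  ┏━━━━━━━━━━━━━━━━━━
                                  ┃ FileViewer       
                                  ┠──────────────────
                                  ┃                  
                                  ┃class ValidateHand
                                  ┃    def __init__(s
                                  ┃        self.resul
                                  ┃                  
                                  ┃output = items.exe


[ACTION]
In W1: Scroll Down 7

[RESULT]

                                     ┃██····█·██·█···
                                     ┃█··█···█·█·█··█
                                     ┃······█·█·█··█·
                                     ┃·██·█·█··█··█··
                                     ┃·█···█···█····█
                                     ┃····█···█····█·
                                     ┃               
                                     ┃               
                                     ┗━━━━━━━━━━━━━━━
                                                     
                                  ┏━━━━━━━━━━━━━━━━━━
                                  ┃ FileViewer       
                                  ┠──────────────────
                                  ┃def process_data(i
                                  ┃    output = 19   
                                  ┃    state.append(2
                                  ┃    return items  
                                  ┃    return state  
                                  ┃                  


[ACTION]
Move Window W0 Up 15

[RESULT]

                                     ┃······█·█·█··█·
                                     ┃·██·█·█··█··█··
                                     ┃·█···█···█····█
                                     ┃····█···█····█·
                                     ┃               
                                     ┃               
                                     ┗━━━━━━━━━━━━━━━
                                                     
                                                     
                                                     
                                  ┏━━━━━━━━━━━━━━━━━━
                                  ┃ FileViewer       
                                  ┠──────────────────
                                  ┃def process_data(i
                                  ┃    output = 19   
                                  ┃    state.append(2
                                  ┃    return items  
                                  ┃    return state  
                                  ┃                  


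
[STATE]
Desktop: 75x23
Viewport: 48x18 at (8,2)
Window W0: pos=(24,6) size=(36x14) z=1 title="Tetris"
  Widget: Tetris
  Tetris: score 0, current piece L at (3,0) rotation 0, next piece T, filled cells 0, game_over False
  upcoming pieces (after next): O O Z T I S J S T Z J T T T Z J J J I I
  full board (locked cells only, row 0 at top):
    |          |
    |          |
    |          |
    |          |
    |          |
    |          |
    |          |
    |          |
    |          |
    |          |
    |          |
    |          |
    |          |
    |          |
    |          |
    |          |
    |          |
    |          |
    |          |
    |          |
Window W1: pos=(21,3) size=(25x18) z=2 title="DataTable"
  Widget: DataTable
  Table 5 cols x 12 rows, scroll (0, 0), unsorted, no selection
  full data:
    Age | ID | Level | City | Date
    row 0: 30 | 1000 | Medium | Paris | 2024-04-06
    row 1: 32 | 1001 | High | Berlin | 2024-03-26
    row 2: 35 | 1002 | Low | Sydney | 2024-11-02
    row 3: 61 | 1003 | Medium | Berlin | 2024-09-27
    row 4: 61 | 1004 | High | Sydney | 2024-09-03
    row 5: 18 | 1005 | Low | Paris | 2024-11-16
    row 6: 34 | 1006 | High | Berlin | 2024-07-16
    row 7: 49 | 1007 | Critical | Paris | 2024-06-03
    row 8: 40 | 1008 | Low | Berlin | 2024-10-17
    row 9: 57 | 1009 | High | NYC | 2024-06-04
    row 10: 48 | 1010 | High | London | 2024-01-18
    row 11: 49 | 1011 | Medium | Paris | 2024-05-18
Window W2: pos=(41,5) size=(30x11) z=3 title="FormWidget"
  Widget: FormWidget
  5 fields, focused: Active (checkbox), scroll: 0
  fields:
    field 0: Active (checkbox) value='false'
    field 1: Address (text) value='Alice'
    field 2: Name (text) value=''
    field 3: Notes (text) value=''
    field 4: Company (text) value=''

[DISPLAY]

                                                
             ┏━━━━━━━━━━━━━━━━━━━━━━━┓          
             ┃ DataTable             ┃          
             ┠───────────────────┏━━━━━━━━━━━━━━
             ┃Age│ID  │Level   │C┃ FormWidget   
             ┃───┼────┼────────┼─┠──────────────
             ┃30 │1000│Medium  │P┃> Active:     
             ┃32 │1001│High    │B┃  Address:    
             ┃35 │1002│Low     │S┃  Name:       
             ┃61 │1003│Medium  │B┃  Notes:      
             ┃61 │1004│High    │S┃  Company:    
             ┃18 │1005│Low     │P┃              
             ┃34 │1006│High    │B┃              
             ┃49 │1007│Critical│P┗━━━━━━━━━━━━━━
             ┃40 │1008│Low     │Berli┃          
             ┃57 │1009│High    │NYC  ┃          
             ┃48 │1010│High    │Londo┃          
             ┃49 │1011│Medium  │Paris┃━━━━━━━━━━


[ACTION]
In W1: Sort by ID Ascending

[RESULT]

                                                
             ┏━━━━━━━━━━━━━━━━━━━━━━━┓          
             ┃ DataTable             ┃          
             ┠───────────────────┏━━━━━━━━━━━━━━
             ┃Age│ID ▲│Level   │C┃ FormWidget   
             ┃───┼────┼────────┼─┠──────────────
             ┃30 │1000│Medium  │P┃> Active:     
             ┃32 │1001│High    │B┃  Address:    
             ┃35 │1002│Low     │S┃  Name:       
             ┃61 │1003│Medium  │B┃  Notes:      
             ┃61 │1004│High    │S┃  Company:    
             ┃18 │1005│Low     │P┃              
             ┃34 │1006│High    │B┃              
             ┃49 │1007│Critical│P┗━━━━━━━━━━━━━━
             ┃40 │1008│Low     │Berli┃          
             ┃57 │1009│High    │NYC  ┃          
             ┃48 │1010│High    │Londo┃          
             ┃49 │1011│Medium  │Paris┃━━━━━━━━━━


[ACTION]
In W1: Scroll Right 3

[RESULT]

                                                
             ┏━━━━━━━━━━━━━━━━━━━━━━━┓          
             ┃ DataTable             ┃          
             ┠───────────────────┏━━━━━━━━━━━━━━
             ┃│ID ▲│Level   │City┃ FormWidget   
             ┃┼────┼────────┼────┠──────────────
             ┃│1000│Medium  │Pari┃> Active:     
             ┃│1001│High    │Berl┃  Address:    
             ┃│1002│Low     │Sydn┃  Name:       
             ┃│1003│Medium  │Berl┃  Notes:      
             ┃│1004│High    │Sydn┃  Company:    
             ┃│1005│Low     │Pari┃              
             ┃│1006│High    │Berl┃              
             ┃│1007│Critical│Pari┗━━━━━━━━━━━━━━
             ┃│1008│Low     │Berlin│2┃          
             ┃│1009│High    │NYC   │2┃          
             ┃│1010│High    │London│2┃          
             ┃│1011│Medium  │Paris │2┃━━━━━━━━━━


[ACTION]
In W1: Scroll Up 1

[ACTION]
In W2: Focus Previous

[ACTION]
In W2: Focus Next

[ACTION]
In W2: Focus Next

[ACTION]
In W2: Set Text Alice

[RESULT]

                                                
             ┏━━━━━━━━━━━━━━━━━━━━━━━┓          
             ┃ DataTable             ┃          
             ┠───────────────────┏━━━━━━━━━━━━━━
             ┃│ID ▲│Level   │City┃ FormWidget   
             ┃┼────┼────────┼────┠──────────────
             ┃│1000│Medium  │Pari┃  Active:     
             ┃│1001│High    │Berl┃> Address:    
             ┃│1002│Low     │Sydn┃  Name:       
             ┃│1003│Medium  │Berl┃  Notes:      
             ┃│1004│High    │Sydn┃  Company:    
             ┃│1005│Low     │Pari┃              
             ┃│1006│High    │Berl┃              
             ┃│1007│Critical│Pari┗━━━━━━━━━━━━━━
             ┃│1008│Low     │Berlin│2┃          
             ┃│1009│High    │NYC   │2┃          
             ┃│1010│High    │London│2┃          
             ┃│1011│Medium  │Paris │2┃━━━━━━━━━━


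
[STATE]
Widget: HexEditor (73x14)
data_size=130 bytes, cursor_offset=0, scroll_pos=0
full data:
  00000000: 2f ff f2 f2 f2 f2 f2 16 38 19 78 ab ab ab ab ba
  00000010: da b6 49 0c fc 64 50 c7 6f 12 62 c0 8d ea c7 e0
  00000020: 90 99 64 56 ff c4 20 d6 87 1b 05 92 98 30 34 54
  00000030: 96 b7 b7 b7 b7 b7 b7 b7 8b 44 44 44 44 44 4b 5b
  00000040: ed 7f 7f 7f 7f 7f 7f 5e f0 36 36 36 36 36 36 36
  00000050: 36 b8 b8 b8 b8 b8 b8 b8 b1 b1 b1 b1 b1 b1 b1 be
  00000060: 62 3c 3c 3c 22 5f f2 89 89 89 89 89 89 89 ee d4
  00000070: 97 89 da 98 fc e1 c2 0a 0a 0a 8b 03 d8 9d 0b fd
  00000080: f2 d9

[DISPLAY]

00000000  2F ff f2 f2 f2 f2 f2 16  38 19 78 ab ab ab ab ba  |/.......8.x.
00000010  da b6 49 0c fc 64 50 c7  6f 12 62 c0 8d ea c7 e0  |..I..dP.o.b.
00000020  90 99 64 56 ff c4 20 d6  87 1b 05 92 98 30 34 54  |..dV.. .....
00000030  96 b7 b7 b7 b7 b7 b7 b7  8b 44 44 44 44 44 4b 5b  |.........DDD
00000040  ed 7f 7f 7f 7f 7f 7f 5e  f0 36 36 36 36 36 36 36  |.......^.666
00000050  36 b8 b8 b8 b8 b8 b8 b8  b1 b1 b1 b1 b1 b1 b1 be  |6...........
00000060  62 3c 3c 3c 22 5f f2 89  89 89 89 89 89 89 ee d4  |b<<<"_......
00000070  97 89 da 98 fc e1 c2 0a  0a 0a 8b 03 d8 9d 0b fd  |............
00000080  f2 d9                                             |..          
                                                                         
                                                                         
                                                                         
                                                                         
                                                                         


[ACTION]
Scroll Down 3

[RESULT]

00000030  96 b7 b7 b7 b7 b7 b7 b7  8b 44 44 44 44 44 4b 5b  |.........DDD
00000040  ed 7f 7f 7f 7f 7f 7f 5e  f0 36 36 36 36 36 36 36  |.......^.666
00000050  36 b8 b8 b8 b8 b8 b8 b8  b1 b1 b1 b1 b1 b1 b1 be  |6...........
00000060  62 3c 3c 3c 22 5f f2 89  89 89 89 89 89 89 ee d4  |b<<<"_......
00000070  97 89 da 98 fc e1 c2 0a  0a 0a 8b 03 d8 9d 0b fd  |............
00000080  f2 d9                                             |..          
                                                                         
                                                                         
                                                                         
                                                                         
                                                                         
                                                                         
                                                                         
                                                                         


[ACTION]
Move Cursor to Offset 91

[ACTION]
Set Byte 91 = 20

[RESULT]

00000030  96 b7 b7 b7 b7 b7 b7 b7  8b 44 44 44 44 44 4b 5b  |.........DDD
00000040  ed 7f 7f 7f 7f 7f 7f 5e  f0 36 36 36 36 36 36 36  |.......^.666
00000050  36 b8 b8 b8 b8 b8 b8 b8  b1 b1 b1 20 b1 b1 b1 be  |6.......... 
00000060  62 3c 3c 3c 22 5f f2 89  89 89 89 89 89 89 ee d4  |b<<<"_......
00000070  97 89 da 98 fc e1 c2 0a  0a 0a 8b 03 d8 9d 0b fd  |............
00000080  f2 d9                                             |..          
                                                                         
                                                                         
                                                                         
                                                                         
                                                                         
                                                                         
                                                                         
                                                                         


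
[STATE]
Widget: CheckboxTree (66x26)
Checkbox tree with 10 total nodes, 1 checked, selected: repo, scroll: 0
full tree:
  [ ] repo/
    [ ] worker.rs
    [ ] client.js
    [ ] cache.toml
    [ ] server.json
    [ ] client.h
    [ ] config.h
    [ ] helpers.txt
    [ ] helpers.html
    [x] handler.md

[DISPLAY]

>[-] repo/                                                        
   [ ] worker.rs                                                  
   [ ] client.js                                                  
   [ ] cache.toml                                                 
   [ ] server.json                                                
   [ ] client.h                                                   
   [ ] config.h                                                   
   [ ] helpers.txt                                                
   [ ] helpers.html                                               
   [x] handler.md                                                 
                                                                  
                                                                  
                                                                  
                                                                  
                                                                  
                                                                  
                                                                  
                                                                  
                                                                  
                                                                  
                                                                  
                                                                  
                                                                  
                                                                  
                                                                  
                                                                  


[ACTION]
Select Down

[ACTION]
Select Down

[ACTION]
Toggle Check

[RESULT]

 [-] repo/                                                        
   [ ] worker.rs                                                  
>  [x] client.js                                                  
   [ ] cache.toml                                                 
   [ ] server.json                                                
   [ ] client.h                                                   
   [ ] config.h                                                   
   [ ] helpers.txt                                                
   [ ] helpers.html                                               
   [x] handler.md                                                 
                                                                  
                                                                  
                                                                  
                                                                  
                                                                  
                                                                  
                                                                  
                                                                  
                                                                  
                                                                  
                                                                  
                                                                  
                                                                  
                                                                  
                                                                  
                                                                  


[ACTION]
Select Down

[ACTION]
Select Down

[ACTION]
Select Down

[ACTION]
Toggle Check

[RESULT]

 [-] repo/                                                        
   [ ] worker.rs                                                  
   [x] client.js                                                  
   [ ] cache.toml                                                 
   [ ] server.json                                                
>  [x] client.h                                                   
   [ ] config.h                                                   
   [ ] helpers.txt                                                
   [ ] helpers.html                                               
   [x] handler.md                                                 
                                                                  
                                                                  
                                                                  
                                                                  
                                                                  
                                                                  
                                                                  
                                                                  
                                                                  
                                                                  
                                                                  
                                                                  
                                                                  
                                                                  
                                                                  
                                                                  


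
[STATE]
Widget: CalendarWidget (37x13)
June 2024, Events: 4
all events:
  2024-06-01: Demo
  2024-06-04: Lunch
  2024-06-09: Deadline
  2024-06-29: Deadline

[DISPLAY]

              June 2024              
Mo Tu We Th Fr Sa Su                 
                1*  2                
 3  4*  5  6  7  8  9*               
10 11 12 13 14 15 16                 
17 18 19 20 21 22 23                 
24 25 26 27 28 29* 30                
                                     
                                     
                                     
                                     
                                     
                                     


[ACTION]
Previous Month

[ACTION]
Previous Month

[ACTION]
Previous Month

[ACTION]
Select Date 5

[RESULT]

              March 2024             
Mo Tu We Th Fr Sa Su                 
             1  2  3                 
 4 [ 5]  6  7  8  9 10               
11 12 13 14 15 16 17                 
18 19 20 21 22 23 24                 
25 26 27 28 29 30 31                 
                                     
                                     
                                     
                                     
                                     
                                     


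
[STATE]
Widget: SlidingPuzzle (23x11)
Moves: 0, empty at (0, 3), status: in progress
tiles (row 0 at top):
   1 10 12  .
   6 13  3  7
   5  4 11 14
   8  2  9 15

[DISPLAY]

┌────┬────┬────┬────┐  
│  1 │ 10 │ 12 │    │  
├────┼────┼────┼────┤  
│  6 │ 13 │  3 │  7 │  
├────┼────┼────┼────┤  
│  5 │  4 │ 11 │ 14 │  
├────┼────┼────┼────┤  
│  8 │  2 │  9 │ 15 │  
└────┴────┴────┴────┘  
Moves: 0               
                       


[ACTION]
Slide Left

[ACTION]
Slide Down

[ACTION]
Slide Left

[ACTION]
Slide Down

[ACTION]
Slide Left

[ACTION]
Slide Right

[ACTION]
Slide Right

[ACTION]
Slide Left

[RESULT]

┌────┬────┬────┬────┐  
│  1 │ 10 │    │ 12 │  
├────┼────┼────┼────┤  
│  6 │ 13 │  3 │  7 │  
├────┼────┼────┼────┤  
│  5 │  4 │ 11 │ 14 │  
├────┼────┼────┼────┤  
│  8 │  2 │  9 │ 15 │  
└────┴────┴────┴────┘  
Moves: 3               
                       


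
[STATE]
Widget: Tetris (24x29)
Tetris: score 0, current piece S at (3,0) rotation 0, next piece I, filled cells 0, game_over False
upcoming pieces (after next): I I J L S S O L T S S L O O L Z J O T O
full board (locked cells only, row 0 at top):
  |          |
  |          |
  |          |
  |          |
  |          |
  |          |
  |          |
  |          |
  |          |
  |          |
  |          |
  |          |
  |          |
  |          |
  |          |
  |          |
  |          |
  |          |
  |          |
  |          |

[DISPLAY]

    ░░    │Next:        
   ░░     │████         
          │             
          │             
          │             
          │             
          │Score:       
          │0            
          │             
          │             
          │             
          │             
          │             
          │             
          │             
          │             
          │             
          │             
          │             
          │             
          │             
          │             
          │             
          │             
          │             
          │             
          │             
          │             
          │             


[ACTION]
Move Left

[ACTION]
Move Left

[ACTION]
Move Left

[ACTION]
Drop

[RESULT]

          │Next:        
 ░░       │████         
░░        │             
          │             
          │             
          │             
          │Score:       
          │0            
          │             
          │             
          │             
          │             
          │             
          │             
          │             
          │             
          │             
          │             
          │             
          │             
          │             
          │             
          │             
          │             
          │             
          │             
          │             
          │             
          │             
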